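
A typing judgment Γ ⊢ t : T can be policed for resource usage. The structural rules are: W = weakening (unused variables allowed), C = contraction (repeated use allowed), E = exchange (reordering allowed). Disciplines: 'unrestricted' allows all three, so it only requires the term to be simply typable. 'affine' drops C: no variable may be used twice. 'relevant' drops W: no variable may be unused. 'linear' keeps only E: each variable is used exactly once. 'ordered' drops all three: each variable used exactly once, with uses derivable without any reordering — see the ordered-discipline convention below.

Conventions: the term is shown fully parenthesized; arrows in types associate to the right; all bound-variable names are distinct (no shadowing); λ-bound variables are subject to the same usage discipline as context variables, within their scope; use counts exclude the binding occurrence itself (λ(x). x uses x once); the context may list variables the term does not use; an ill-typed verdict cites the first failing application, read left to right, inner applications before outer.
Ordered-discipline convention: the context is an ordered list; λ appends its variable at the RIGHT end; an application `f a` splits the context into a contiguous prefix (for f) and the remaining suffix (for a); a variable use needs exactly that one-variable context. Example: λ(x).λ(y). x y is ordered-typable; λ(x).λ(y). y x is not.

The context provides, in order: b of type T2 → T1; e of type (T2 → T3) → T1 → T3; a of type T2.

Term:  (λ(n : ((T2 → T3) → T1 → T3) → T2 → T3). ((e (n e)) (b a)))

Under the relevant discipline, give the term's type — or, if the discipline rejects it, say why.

term : (((T2 → T3) → T1 → T3) → T2 → T3) → T3
variable uses: b: 1, e: 2, a: 1, n (bound): 1
order of uses: e, n, e, b, a
typing: well-typed at (((T2 → T3) → T1 → T3) → T2 → T3) → T3
all disciplines: ordered ✗, linear ✗, affine ✗, relevant ✓, unrestricted ✓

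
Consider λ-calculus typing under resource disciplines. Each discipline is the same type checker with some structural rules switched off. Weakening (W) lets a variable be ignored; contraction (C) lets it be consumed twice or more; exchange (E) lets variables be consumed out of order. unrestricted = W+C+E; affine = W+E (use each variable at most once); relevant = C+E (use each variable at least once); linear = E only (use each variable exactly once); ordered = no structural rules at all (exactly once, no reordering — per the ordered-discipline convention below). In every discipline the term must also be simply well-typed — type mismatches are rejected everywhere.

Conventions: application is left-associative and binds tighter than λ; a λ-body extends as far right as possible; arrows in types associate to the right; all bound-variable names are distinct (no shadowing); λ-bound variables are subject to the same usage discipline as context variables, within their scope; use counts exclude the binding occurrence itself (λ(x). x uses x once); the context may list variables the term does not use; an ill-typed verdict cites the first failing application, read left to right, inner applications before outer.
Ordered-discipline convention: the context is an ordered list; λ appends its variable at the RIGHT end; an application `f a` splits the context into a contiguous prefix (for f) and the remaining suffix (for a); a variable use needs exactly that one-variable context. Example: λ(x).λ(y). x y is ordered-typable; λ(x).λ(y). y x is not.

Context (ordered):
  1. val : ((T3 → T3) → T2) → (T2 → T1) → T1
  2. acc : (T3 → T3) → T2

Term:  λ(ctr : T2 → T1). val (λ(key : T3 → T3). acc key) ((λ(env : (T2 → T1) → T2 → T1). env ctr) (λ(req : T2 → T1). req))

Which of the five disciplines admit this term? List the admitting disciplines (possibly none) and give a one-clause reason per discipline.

admitted by: linear, affine, relevant, unrestricted
usage: val ×1, acc ×1, ctr (λ-bound) ×1, key (λ-bound) ×1, env (λ-bound) ×1, req (λ-bound) ×1
left-to-right use order: val, acc, key, env, ctr, req
typing: well-typed — term : (T2 → T1) → T1
ordered ✗ (no contiguous prefix/suffix split fits val, acc, key, env, ctr, req)
linear ✓ (val, acc, ctr, key, env, req: one use apiece)
affine ✓ (no duplicate uses among val, acc, ctr, key, env, req)
relevant ✓ (every one of val, acc, ctr, key, env, req appears)
unrestricted ✓ (well-typed at (T2 → T1) → T1; no restrictions here)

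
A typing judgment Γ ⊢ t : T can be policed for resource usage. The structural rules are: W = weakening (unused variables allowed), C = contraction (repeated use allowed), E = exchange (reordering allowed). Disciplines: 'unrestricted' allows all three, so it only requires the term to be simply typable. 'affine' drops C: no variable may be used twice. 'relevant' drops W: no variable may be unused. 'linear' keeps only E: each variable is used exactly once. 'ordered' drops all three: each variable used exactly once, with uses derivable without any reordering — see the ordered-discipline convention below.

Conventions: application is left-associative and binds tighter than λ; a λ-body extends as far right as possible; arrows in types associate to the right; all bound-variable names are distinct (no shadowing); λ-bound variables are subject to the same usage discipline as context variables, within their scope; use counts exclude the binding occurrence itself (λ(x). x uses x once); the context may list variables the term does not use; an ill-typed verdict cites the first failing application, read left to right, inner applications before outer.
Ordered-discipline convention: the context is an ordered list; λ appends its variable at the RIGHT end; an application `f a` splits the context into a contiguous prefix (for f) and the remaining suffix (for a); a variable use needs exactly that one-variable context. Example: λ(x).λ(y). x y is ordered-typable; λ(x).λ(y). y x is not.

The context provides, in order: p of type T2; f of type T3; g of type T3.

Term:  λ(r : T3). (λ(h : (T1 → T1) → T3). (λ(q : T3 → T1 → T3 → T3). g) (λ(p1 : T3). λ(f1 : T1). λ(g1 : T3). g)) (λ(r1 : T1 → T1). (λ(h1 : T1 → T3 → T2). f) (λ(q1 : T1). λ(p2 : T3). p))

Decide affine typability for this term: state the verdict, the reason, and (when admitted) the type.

no — uses contraction: g ×2
variable uses: p ×1, f ×1, g ×2, r (λ-bound) ×0, h (λ-bound) ×0, q (λ-bound) ×0, p1 (λ-bound) ×0, f1 (λ-bound) ×0, g1 (λ-bound) ×0, r1 (λ-bound) ×0, h1 (λ-bound) ×0, q1 (λ-bound) ×0, p2 (λ-bound) ×0
order of uses: g, g, f, p
typing: the term checks, with type T3 → T3
summary: ordered ✗ · linear ✗ · affine ✗ · relevant ✗ · unrestricted ✓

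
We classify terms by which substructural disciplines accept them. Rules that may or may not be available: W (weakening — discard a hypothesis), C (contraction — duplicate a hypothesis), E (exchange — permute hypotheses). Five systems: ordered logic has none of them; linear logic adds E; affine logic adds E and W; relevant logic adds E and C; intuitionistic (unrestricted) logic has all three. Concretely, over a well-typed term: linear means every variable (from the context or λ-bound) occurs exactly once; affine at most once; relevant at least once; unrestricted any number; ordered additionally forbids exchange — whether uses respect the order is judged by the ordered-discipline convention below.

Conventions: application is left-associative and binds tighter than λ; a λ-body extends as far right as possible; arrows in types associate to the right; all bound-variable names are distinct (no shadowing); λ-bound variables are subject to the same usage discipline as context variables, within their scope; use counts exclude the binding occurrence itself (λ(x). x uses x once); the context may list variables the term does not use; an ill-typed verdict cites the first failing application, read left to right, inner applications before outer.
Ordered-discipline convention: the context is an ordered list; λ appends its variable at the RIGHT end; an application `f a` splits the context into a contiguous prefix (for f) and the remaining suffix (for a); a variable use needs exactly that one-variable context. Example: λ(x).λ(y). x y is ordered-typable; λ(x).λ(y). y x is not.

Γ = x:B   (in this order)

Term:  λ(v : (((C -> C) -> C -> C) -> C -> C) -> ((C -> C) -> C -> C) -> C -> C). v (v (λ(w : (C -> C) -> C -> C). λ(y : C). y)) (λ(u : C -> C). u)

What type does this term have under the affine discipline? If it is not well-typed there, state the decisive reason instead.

not well-typed under affine — v ×2 used more than once (contraction)
counts: x: 0×, v [bound]: 2×, w [bound]: 0×, y [bound]: 1×, u [bound]: 1×
left-to-right use order: v, v, y, u
typing: ✓ — ((((C -> C) -> C -> C) -> C -> C) -> ((C -> C) -> C -> C) -> C -> C) -> C -> C
per-discipline verdicts: ordered ✗; linear ✗; affine ✗; relevant ✗; unrestricted ✓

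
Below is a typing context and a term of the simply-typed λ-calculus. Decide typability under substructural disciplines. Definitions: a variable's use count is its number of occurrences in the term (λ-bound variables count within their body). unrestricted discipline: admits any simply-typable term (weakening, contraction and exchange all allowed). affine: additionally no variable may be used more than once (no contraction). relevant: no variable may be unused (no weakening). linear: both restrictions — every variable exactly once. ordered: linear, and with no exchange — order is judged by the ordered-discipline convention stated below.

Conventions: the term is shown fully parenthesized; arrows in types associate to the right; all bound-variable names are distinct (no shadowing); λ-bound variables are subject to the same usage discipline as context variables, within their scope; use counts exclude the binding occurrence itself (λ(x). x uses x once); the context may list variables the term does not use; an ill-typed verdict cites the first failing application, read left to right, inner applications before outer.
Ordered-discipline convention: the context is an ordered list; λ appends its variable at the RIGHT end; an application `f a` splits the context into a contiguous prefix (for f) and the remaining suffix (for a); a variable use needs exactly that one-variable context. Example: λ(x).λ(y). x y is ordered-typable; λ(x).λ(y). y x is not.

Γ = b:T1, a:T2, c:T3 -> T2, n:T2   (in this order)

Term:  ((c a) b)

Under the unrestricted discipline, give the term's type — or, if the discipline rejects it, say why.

not well-typed under unrestricted — not simply typable
usage: b: 1×; a: 1×; c: 1×; n: 0×
order of uses: c, a, b
typing: ill-typed: an application expects T3 but receives T2
all disciplines: ordered ✗ | linear ✗ | affine ✗ | relevant ✗ | unrestricted ✗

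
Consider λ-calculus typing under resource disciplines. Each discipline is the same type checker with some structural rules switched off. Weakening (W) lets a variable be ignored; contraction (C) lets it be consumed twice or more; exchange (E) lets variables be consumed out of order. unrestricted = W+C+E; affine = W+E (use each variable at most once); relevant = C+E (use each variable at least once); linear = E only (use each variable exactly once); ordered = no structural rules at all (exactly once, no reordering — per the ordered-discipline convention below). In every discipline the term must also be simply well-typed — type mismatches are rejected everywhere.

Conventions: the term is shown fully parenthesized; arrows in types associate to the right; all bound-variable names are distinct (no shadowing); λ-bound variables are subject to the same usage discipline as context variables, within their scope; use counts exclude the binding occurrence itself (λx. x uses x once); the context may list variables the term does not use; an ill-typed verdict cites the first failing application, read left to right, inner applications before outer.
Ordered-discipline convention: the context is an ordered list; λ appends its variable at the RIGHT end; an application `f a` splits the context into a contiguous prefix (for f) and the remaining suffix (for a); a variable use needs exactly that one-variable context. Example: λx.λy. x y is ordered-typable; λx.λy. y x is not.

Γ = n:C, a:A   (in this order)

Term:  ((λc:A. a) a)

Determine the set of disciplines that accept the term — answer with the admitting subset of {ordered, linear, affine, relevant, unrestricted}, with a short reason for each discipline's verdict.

admitted in: unrestricted
counts: n: 0, a: 2, c (λ-bound): 0
use order (left to right): a, a
typing: well-typed — term : A
ordered: ✗ — needs contraction — a ×2; needs weakening: n, c unused
linear: ✗ — needs contraction — a ×2; needs weakening: n, c unused
affine: ✗ — needs contraction — a ×2
relevant: ✗ — needs weakening: n, c unused
unrestricted: ✓ — type-checks (A) and nothing is barred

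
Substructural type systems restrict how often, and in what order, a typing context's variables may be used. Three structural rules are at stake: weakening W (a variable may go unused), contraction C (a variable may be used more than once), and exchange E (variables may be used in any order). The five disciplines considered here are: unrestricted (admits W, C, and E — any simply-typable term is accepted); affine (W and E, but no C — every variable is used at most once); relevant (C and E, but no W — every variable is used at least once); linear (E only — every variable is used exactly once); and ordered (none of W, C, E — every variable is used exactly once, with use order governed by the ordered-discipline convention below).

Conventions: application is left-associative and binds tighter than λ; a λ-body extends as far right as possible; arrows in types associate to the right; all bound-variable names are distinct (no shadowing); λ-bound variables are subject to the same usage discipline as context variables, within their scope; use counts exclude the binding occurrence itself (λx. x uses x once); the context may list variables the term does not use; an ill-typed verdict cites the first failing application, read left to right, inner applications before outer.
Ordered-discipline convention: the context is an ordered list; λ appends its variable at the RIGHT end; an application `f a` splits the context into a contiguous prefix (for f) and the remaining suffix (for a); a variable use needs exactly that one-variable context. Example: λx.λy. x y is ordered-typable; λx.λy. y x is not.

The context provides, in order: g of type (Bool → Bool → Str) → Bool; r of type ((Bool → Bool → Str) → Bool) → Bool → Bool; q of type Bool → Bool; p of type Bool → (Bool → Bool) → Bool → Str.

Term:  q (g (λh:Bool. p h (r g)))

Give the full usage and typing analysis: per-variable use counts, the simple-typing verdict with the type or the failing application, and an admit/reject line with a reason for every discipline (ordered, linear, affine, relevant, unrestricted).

variable uses: g: 2; r: 1; q: 1; p: 1; h (λ-bound): 1
uses in reading order: q, g, p, h, r, g
typing: well-typed at Bool
ordered ✗ (uses contraction: g ×2)
linear ✗ (uses contraction: g ×2)
affine ✗ (uses contraction: g ×2)
relevant ✓ (none of g, r, q, p, h goes unused)
unrestricted ✓ (well-typed at Bool; no restrictions here)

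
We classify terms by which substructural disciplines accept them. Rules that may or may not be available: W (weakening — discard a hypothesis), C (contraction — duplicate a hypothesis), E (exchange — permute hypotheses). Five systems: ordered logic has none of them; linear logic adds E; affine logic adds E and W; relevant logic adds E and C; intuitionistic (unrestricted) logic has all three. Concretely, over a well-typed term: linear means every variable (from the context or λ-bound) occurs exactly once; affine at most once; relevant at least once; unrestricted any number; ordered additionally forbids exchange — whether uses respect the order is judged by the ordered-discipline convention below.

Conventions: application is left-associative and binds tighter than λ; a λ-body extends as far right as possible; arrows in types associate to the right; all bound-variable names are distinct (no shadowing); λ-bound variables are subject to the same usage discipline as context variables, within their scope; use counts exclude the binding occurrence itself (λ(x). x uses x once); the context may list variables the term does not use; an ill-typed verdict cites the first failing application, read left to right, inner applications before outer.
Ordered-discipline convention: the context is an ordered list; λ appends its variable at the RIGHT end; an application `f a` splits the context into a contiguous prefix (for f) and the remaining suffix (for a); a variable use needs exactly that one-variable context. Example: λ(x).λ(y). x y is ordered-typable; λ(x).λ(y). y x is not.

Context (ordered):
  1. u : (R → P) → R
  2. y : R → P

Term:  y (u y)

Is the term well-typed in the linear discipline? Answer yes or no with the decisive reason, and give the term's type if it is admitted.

no — uses contraction: y ×2
usage: u: 1×; y: 2×
left-to-right use order: y, u, y
typing: well-typed — term : P
all disciplines: ordered ✗; linear ✗; affine ✗; relevant ✓; unrestricted ✓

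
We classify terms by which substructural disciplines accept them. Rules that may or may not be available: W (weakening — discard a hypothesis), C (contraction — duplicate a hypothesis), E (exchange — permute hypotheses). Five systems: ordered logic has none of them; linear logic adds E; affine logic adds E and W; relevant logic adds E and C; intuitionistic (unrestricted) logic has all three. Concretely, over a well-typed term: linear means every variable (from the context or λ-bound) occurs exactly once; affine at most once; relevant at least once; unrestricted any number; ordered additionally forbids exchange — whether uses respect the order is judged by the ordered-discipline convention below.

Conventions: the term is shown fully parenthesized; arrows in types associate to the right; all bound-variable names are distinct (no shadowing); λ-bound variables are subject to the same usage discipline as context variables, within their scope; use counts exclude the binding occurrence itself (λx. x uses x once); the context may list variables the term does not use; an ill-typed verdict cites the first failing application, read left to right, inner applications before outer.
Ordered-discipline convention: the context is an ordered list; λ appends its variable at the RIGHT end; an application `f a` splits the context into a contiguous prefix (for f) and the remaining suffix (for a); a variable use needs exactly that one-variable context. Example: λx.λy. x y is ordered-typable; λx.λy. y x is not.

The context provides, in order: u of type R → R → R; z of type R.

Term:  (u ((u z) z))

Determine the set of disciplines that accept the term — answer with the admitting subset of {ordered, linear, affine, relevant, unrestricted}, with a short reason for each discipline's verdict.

admitted in: relevant, unrestricted
counts: u=2, z=2
uses in reading order: u, u, z, z
typing: well-typed at R → R
ordered: ✗ — u ×2, z ×2 used more than once (contraction)
linear: ✗ — u ×2, z ×2 used more than once (contraction)
affine: ✗ — u ×2, z ×2 used more than once (contraction)
relevant: ✓ — at least one use each (u, z)
unrestricted: ✓ — simply typable at R → R; W, C, E all held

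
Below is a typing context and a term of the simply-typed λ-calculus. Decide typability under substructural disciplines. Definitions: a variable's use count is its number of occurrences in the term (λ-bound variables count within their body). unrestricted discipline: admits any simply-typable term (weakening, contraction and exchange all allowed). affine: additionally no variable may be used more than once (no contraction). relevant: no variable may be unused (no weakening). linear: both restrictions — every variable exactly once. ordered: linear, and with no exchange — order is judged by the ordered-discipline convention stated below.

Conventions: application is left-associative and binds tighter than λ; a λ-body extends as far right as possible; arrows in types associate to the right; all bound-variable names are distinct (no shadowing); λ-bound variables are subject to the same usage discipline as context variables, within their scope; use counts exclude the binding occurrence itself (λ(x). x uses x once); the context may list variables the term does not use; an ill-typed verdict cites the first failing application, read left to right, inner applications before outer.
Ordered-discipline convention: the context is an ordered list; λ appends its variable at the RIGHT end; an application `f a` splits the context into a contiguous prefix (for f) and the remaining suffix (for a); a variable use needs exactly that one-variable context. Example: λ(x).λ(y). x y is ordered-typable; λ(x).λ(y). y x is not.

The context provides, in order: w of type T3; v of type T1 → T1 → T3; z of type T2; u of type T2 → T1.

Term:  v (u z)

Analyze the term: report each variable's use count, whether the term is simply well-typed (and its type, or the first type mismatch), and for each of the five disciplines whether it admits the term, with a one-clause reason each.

usage: w: 0; v: 1; z: 1; u: 1
uses in reading order: v, u, z
typing: ✓ — T1 → T3
ordered ✗ (unused: w — weakening required)
linear ✗ (unused: w — weakening required)
affine ✓ (w, v, z, u: no repeats, contraction unneeded)
relevant ✗ (unused: w — weakening required)
unrestricted ✓ (well-typed at T1 → T3; no restrictions here)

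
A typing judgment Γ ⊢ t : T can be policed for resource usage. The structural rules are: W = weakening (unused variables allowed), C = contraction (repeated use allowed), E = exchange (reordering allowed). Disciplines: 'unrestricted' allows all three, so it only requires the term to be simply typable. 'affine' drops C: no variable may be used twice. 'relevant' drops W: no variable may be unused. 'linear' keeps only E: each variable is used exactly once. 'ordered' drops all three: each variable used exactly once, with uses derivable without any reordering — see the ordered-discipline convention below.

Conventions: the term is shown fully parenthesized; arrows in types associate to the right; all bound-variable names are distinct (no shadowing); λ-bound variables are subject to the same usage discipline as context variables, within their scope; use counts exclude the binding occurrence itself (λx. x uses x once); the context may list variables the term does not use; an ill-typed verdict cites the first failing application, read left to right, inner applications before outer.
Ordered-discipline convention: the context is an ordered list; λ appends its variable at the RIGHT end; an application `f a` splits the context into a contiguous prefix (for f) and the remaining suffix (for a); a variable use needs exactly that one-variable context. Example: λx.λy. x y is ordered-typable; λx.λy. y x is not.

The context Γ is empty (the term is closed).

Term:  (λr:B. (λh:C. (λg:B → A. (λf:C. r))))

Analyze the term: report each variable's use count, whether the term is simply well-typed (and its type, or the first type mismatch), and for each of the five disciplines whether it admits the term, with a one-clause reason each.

variable uses: r [bound]=1; h [bound]=0; g [bound]=0; f [bound]=0
left-to-right use order: r
typing: well-typed — term : B → C → (B → A) → C → B
ordered ✗ (h, g, f never used (weakening))
linear ✗ (h, g, f never used (weakening))
affine ✓ (none of r, h, g, f used more than once)
relevant ✗ (h, g, f never used (weakening))
unrestricted ✓ (well-typed at B → C → (B → A) → C → B; no restrictions here)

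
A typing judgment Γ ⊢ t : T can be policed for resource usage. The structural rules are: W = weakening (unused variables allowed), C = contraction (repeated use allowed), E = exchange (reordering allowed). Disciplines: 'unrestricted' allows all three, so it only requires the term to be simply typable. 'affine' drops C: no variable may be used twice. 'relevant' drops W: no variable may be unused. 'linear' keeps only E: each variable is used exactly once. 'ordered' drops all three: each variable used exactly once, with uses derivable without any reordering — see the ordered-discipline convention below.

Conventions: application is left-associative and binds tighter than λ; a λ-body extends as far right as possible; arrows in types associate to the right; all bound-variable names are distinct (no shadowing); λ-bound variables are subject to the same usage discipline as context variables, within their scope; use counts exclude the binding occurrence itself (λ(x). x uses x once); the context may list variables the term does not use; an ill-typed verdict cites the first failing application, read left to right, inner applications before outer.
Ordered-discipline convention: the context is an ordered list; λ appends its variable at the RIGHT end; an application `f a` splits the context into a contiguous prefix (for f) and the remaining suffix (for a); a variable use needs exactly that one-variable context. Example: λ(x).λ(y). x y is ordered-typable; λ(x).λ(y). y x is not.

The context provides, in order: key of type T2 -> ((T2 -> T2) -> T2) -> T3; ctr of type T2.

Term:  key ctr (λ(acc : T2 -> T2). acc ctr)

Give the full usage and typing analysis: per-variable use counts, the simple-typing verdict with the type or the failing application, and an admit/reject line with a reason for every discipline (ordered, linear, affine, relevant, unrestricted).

usage: key: 1×; ctr: 2×; acc (bound): 1×
order of uses: key, ctr, acc, ctr
typing: well-typed at T3
ordered: ✗ — repeated use of ctr ×2
linear: ✗ — repeated use of ctr ×2
affine: ✗ — repeated use of ctr ×2
relevant: ✓ — none of key, ctr, acc goes unused
unrestricted: ✓ — type-checks (T3) and nothing is barred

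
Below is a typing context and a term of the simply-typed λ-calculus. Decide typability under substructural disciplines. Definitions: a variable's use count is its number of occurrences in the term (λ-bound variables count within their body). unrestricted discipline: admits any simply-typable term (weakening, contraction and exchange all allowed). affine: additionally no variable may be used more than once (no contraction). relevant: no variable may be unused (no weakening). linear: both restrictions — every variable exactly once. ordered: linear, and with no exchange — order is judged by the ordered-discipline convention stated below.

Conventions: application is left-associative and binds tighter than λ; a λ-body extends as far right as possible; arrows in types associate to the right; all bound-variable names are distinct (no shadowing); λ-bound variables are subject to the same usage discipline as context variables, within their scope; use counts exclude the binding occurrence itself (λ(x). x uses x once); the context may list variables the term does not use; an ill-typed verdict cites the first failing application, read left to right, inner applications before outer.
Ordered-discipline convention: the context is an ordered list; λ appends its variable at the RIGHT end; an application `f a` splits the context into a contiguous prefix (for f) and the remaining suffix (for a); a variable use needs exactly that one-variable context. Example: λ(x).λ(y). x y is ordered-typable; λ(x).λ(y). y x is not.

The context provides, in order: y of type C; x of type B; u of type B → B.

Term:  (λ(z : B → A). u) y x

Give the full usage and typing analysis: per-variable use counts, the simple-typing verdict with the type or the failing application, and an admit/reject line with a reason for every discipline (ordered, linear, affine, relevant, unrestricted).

variable uses: y=1, x=1, u=1, z (bound)=0
uses in reading order: u, y, x
typing: ill-typed: an argument C mismatches the expected B → A
ordered: ✗, the type mismatch rejects it
linear: ✗, not simply typable
affine: ✗, fails simple typing
relevant: ✗, a type mismatch blocks all five
unrestricted: ✗, the type mismatch rejects it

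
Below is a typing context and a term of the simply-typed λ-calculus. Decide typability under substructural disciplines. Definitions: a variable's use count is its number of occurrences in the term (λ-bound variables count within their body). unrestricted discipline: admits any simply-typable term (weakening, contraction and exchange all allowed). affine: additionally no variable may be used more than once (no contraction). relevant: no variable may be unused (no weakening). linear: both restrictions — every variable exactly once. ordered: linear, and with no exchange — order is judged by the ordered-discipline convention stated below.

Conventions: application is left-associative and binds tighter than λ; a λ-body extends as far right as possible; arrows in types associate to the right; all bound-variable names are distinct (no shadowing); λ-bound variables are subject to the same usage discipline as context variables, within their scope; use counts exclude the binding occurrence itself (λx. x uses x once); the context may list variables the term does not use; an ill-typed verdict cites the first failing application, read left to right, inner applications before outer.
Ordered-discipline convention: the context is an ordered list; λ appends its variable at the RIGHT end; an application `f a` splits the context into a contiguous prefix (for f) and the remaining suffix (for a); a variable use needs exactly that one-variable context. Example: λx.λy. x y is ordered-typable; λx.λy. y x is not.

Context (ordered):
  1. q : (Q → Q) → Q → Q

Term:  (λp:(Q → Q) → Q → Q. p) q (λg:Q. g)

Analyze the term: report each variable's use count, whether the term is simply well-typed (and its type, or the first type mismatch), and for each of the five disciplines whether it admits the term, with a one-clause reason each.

variable uses: q ×1, p (bound) ×1, g (bound) ×1
order of uses: p, q, g
typing: the term checks, with type Q → Q
ordered: ✓ — one use each (q, p, g); ordered split holds
linear: ✓ — single use per variable (q, p, g)
affine: ✓ — at most one use each (q, p, g)
relevant: ✓ — at least one use each (q, p, g)
unrestricted: ✓ — type-checks (Q → Q) and nothing is barred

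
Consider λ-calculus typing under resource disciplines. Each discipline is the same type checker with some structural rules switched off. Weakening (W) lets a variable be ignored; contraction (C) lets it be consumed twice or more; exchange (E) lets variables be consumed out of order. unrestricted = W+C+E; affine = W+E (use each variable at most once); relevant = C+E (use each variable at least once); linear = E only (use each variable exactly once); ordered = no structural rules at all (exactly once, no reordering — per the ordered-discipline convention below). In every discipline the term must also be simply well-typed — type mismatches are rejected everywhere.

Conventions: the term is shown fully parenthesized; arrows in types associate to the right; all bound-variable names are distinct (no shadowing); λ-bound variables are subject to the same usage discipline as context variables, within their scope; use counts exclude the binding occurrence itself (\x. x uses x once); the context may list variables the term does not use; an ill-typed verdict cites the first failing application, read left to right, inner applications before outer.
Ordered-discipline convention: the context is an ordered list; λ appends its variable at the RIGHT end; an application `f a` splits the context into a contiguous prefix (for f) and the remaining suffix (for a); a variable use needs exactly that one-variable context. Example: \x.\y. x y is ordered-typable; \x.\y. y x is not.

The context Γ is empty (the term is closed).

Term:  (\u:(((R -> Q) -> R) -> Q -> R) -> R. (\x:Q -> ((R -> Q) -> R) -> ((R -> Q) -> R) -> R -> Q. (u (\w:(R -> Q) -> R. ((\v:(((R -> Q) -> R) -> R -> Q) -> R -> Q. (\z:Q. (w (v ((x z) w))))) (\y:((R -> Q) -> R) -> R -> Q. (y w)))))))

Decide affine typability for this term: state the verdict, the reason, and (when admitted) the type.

no — uses contraction: w ×3
use counts: u [bound]: 1×; x [bound]: 1×; w [bound]: 3×; v [bound]: 1×; z [bound]: 1×; y [bound]: 1×
uses in reading order: u, w, v, x, z, w, y, w
typing: ✓ — ((((R -> Q) -> R) -> Q -> R) -> R) -> (Q -> ((R -> Q) -> R) -> ((R -> Q) -> R) -> R -> Q) -> R
summary: ordered ✗; linear ✗; affine ✗; relevant ✓; unrestricted ✓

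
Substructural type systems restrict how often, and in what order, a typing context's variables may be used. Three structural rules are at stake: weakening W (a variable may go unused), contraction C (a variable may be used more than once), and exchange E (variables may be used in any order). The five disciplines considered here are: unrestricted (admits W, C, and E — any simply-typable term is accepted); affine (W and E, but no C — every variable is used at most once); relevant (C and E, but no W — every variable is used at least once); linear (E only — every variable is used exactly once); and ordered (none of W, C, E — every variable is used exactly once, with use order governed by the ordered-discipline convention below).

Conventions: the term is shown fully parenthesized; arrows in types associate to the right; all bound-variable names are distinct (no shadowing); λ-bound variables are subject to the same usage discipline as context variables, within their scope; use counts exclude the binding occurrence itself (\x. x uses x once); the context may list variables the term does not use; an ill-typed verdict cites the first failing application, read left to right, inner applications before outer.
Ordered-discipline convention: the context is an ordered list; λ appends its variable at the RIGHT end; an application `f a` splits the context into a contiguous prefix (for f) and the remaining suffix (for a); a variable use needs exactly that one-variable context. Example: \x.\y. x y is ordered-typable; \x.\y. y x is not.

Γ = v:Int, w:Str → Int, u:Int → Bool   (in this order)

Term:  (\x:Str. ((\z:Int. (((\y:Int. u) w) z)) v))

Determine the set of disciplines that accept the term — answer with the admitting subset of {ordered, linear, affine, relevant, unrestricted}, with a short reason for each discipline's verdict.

admitting disciplines: none
usage: v: 1; w: 1; u: 1; x (bound): 0; z (bound): 1; y (bound): 0
order of uses: u, w, z, v
typing: ill-typed: an argument Str → Int mismatches the expected Int
ordered ✗ (the type mismatch rejects it)
linear ✗ (not simply typable)
affine ✗ (fails simple typing)
relevant ✗ (a type mismatch blocks all five)
unrestricted ✗ (the type mismatch rejects it)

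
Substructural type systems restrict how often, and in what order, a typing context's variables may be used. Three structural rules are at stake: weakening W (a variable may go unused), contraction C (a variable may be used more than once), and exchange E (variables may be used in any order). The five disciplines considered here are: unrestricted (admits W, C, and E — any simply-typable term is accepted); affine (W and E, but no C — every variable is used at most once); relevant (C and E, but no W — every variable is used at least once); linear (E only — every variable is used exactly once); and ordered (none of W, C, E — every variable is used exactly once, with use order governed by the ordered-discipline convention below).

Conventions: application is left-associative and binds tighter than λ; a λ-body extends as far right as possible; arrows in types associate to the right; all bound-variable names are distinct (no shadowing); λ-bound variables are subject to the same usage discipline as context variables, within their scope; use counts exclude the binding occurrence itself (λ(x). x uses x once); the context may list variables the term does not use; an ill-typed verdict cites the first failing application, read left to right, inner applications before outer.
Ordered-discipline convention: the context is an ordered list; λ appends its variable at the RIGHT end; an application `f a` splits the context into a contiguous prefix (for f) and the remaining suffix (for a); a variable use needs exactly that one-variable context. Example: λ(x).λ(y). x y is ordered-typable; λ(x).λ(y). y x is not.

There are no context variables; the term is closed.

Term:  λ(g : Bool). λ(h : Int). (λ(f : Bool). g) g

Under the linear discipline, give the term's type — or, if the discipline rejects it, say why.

not well-typed under linear — needs contraction — g ×2; h, f never used (weakening)
usage: g [bound]=2, h [bound]=0, f [bound]=0
use order (left to right): g, g
typing: well-typed at Bool → Int → Bool
per-discipline verdicts: ordered ✗; linear ✗; affine ✗; relevant ✗; unrestricted ✓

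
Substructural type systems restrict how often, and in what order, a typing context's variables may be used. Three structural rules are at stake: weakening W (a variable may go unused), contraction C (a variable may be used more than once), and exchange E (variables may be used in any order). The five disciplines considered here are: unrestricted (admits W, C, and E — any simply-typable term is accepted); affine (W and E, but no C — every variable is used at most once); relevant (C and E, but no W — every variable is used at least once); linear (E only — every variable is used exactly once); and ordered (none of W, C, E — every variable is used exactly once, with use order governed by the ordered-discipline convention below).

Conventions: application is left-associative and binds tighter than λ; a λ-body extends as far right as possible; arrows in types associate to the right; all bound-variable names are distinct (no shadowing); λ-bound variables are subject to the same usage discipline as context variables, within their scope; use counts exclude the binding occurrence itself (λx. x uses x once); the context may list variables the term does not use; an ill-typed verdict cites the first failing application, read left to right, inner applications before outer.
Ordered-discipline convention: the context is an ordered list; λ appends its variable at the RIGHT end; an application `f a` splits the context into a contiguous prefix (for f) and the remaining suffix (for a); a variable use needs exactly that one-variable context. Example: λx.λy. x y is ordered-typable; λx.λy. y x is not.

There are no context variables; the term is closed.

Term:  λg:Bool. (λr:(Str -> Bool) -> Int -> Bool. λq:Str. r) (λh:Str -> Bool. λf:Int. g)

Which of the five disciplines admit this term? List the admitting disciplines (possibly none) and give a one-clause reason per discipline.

accepted by: affine, unrestricted
use counts: g (λ-bound): 1×; r (λ-bound): 1×; q (λ-bound): 0×; h (λ-bound): 0×; f (λ-bound): 0×
left-to-right use order: r, g
typing: well-typed at Bool -> Str -> (Str -> Bool) -> Int -> Bool
ordered ✗ (q, h, f never used (weakening))
linear ✗ (q, h, f never used (weakening))
affine ✓ (at most one use each (g, r, q, h, f))
relevant ✗ (q, h, f never used (weakening))
unrestricted ✓ (type-checks (Bool -> Str -> (Str -> Bool) -> Int -> Bool) and nothing is barred)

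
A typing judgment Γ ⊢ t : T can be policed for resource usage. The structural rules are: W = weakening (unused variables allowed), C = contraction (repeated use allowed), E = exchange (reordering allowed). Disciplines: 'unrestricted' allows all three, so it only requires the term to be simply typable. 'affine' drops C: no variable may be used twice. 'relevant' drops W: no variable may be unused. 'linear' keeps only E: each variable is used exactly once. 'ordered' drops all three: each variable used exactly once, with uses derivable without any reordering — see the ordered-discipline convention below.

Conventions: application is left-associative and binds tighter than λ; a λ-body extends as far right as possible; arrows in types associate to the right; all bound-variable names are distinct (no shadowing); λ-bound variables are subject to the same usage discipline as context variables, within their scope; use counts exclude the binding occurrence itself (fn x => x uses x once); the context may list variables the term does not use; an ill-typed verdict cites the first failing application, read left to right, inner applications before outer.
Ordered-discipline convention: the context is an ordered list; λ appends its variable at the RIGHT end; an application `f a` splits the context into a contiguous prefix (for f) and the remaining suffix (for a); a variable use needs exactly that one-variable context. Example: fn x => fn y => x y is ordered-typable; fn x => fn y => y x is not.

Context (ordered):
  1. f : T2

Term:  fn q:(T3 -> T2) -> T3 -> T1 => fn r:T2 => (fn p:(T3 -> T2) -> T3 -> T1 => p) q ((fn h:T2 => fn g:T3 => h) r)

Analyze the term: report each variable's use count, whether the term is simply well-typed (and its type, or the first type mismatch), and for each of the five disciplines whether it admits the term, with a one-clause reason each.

use counts: f ×0; q [bound] ×1; r [bound] ×1; p [bound] ×1; h [bound] ×1; g [bound] ×0
use order (left to right): p, q, h, r
typing: ✓ — ((T3 -> T2) -> T3 -> T1) -> T2 -> T3 -> T1
ordered ✗ (needs weakening: f, g unused)
linear ✗ (needs weakening: f, g unused)
affine ✓ (no duplicate uses among f, q, r, p, h, g)
relevant ✗ (needs weakening: f, g unused)
unrestricted ✓ (type-checks (((T3 -> T2) -> T3 -> T1) -> T2 -> T3 -> T1) and nothing is barred)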